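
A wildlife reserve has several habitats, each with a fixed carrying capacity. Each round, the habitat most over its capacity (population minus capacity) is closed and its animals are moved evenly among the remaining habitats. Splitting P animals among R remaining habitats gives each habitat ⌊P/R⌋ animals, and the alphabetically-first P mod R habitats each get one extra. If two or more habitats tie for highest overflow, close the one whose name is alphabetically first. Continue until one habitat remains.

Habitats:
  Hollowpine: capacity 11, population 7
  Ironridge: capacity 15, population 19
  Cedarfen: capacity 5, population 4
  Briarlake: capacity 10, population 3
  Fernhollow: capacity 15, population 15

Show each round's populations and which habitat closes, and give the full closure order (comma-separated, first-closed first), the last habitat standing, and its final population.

Closure order: Ironridge, Fernhollow, Cedarfen, Hollowpine
Last habitat: Briarlake with 48 animals

Round 1: Briarlake=3 Cedarfen=4 Fernhollow=15 Hollowpine=7 Ironridge=19 → close Ironridge (overflow 4)
  19÷4 = 4 each, +1 to first 3
Round 2: Briarlake=8 Cedarfen=9 Fernhollow=20 Hollowpine=11 → close Fernhollow (overflow 5)
  20÷3 = 6 each, +1 to first 2
Round 3: Briarlake=15 Cedarfen=16 Hollowpine=17 → close Cedarfen (overflow 11)
  16÷2 = 8 each, +1 to first 0
Round 4: Briarlake=23 Hollowpine=25 → close Hollowpine (overflow 14)
  25÷1 = 25 each, +1 to first 0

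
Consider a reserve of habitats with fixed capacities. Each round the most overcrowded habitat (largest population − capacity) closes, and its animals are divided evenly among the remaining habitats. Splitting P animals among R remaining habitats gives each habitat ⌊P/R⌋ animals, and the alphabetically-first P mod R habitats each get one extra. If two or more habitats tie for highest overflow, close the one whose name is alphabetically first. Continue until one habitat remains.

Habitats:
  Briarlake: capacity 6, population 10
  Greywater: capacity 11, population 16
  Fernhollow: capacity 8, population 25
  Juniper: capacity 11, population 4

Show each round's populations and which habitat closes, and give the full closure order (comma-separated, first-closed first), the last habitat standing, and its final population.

Round 1: Briarlake=10 Fernhollow=25 Greywater=16 Juniper=4 → close Fernhollow (overflow 17)
  25÷3 = 8 each, +1 to first 1
Round 2: Briarlake=19 Greywater=24 Juniper=12 → close Briarlake (overflow 13)
  19÷2 = 9 each, +1 to first 1
Round 3: Greywater=34 Juniper=21 → close Greywater (overflow 23)
  34÷1 = 34 each, +1 to first 0

Closure order: Fernhollow, Briarlake, Greywater
Last habitat: Juniper with 55 animals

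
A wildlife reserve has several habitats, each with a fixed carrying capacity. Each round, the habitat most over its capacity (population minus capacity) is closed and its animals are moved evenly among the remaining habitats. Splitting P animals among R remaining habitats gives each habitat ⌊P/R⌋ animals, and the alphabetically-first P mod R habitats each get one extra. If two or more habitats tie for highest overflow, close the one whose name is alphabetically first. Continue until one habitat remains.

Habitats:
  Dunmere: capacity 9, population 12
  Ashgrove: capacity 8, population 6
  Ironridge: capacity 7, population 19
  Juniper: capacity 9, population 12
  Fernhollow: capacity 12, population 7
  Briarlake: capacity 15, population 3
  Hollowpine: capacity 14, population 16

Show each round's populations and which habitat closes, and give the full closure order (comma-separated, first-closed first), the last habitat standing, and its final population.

Closure order: Ironridge, Dunmere, Juniper, Hollowpine, Ashgrove, Fernhollow
Last habitat: Briarlake with 75 animals

Round 1: Ashgrove=6 Briarlake=3 Dunmere=12 Fernhollow=7 Hollowpine=16 Ironridge=19 Juniper=12 → close Ironridge (overflow 12)
  19÷6 = 3 each, +1 to first 1
Round 2: Ashgrove=10 Briarlake=6 Dunmere=15 Fernhollow=10 Hollowpine=19 Juniper=15 → close Dunmere (overflow 6)
  15÷5 = 3 each, +1 to first 0
Round 3: Ashgrove=13 Briarlake=9 Fernhollow=13 Hollowpine=22 Juniper=18 → close Juniper (overflow 9)
  18÷4 = 4 each, +1 to first 2
Round 4: Ashgrove=18 Briarlake=14 Fernhollow=17 Hollowpine=26 → close Hollowpine (overflow 12)
  26÷3 = 8 each, +1 to first 2
Round 5: Ashgrove=27 Briarlake=23 Fernhollow=25 → close Ashgrove (overflow 19)
  27÷2 = 13 each, +1 to first 1
Round 6: Briarlake=37 Fernhollow=38 → close Fernhollow (overflow 26)
  38÷1 = 38 each, +1 to first 0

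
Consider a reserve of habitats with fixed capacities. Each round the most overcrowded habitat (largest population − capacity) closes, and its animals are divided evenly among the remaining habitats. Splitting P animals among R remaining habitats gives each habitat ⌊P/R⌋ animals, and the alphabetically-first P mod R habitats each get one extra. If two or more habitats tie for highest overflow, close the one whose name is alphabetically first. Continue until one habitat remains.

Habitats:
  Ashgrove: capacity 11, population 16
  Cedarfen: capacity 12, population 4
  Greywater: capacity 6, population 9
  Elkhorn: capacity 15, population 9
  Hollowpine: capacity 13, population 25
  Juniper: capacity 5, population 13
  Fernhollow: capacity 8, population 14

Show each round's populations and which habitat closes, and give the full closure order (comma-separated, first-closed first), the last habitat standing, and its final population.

Closure order: Hollowpine, Juniper, Ashgrove, Fernhollow, Greywater, Cedarfen
Last habitat: Elkhorn with 90 animals

Round 1: Ashgrove=16 Cedarfen=4 Elkhorn=9 Fernhollow=14 Greywater=9 Hollowpine=25 Juniper=13 → close Hollowpine (overflow 12)
  25÷6 = 4 each, +1 to first 1
Round 2: Ashgrove=21 Cedarfen=8 Elkhorn=13 Fernhollow=18 Greywater=13 Juniper=17 → close Juniper (overflow 12)
  17÷5 = 3 each, +1 to first 2
Round 3: Ashgrove=25 Cedarfen=12 Elkhorn=16 Fernhollow=21 Greywater=16 → close Ashgrove (overflow 14)
  25÷4 = 6 each, +1 to first 1
Round 4: Cedarfen=19 Elkhorn=22 Fernhollow=27 Greywater=22 → close Fernhollow (overflow 19)
  27÷3 = 9 each, +1 to first 0
Round 5: Cedarfen=28 Elkhorn=31 Greywater=31 → close Greywater (overflow 25)
  31÷2 = 15 each, +1 to first 1
Round 6: Cedarfen=44 Elkhorn=46 → close Cedarfen (overflow 32)
  44÷1 = 44 each, +1 to first 0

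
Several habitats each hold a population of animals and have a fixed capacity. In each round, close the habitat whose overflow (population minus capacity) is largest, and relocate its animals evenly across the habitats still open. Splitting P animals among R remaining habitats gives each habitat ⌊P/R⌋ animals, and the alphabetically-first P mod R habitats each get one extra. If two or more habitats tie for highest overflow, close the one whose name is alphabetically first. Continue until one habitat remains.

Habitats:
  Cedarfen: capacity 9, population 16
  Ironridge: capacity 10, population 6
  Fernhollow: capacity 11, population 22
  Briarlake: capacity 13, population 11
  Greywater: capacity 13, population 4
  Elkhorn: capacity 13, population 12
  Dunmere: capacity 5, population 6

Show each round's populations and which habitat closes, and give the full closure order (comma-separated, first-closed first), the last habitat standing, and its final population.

Round 1: Briarlake=11 Cedarfen=16 Dunmere=6 Elkhorn=12 Fernhollow=22 Greywater=4 Ironridge=6 → close Fernhollow (overflow 11)
  22÷6 = 3 each, +1 to first 4
Round 2: Briarlake=15 Cedarfen=20 Dunmere=10 Elkhorn=16 Greywater=7 Ironridge=9 → close Cedarfen (overflow 11)
  20÷5 = 4 each, +1 to first 0
Round 3: Briarlake=19 Dunmere=14 Elkhorn=20 Greywater=11 Ironridge=13 → close Dunmere (overflow 9)
  14÷4 = 3 each, +1 to first 2
Round 4: Briarlake=23 Elkhorn=24 Greywater=14 Ironridge=16 → close Elkhorn (overflow 11)
  24÷3 = 8 each, +1 to first 0
Round 5: Briarlake=31 Greywater=22 Ironridge=24 → close Briarlake (overflow 18)
  31÷2 = 15 each, +1 to first 1
Round 6: Greywater=38 Ironridge=39 → close Ironridge (overflow 29)
  39÷1 = 39 each, +1 to first 0

Closure order: Fernhollow, Cedarfen, Dunmere, Elkhorn, Briarlake, Ironridge
Last habitat: Greywater with 77 animals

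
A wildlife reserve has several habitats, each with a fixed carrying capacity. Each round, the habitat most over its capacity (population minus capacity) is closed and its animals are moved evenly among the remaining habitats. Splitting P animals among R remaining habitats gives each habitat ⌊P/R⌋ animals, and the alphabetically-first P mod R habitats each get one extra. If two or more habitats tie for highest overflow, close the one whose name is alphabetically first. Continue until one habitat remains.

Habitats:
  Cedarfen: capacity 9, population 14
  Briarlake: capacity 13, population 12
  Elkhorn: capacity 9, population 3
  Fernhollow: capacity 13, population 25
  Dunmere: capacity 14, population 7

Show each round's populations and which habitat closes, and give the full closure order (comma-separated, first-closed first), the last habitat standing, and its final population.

Closure order: Fernhollow, Cedarfen, Briarlake, Dunmere
Last habitat: Elkhorn with 61 animals

Round 1: Briarlake=12 Cedarfen=14 Dunmere=7 Elkhorn=3 Fernhollow=25 → close Fernhollow (overflow 12)
  25÷4 = 6 each, +1 to first 1
Round 2: Briarlake=19 Cedarfen=20 Dunmere=13 Elkhorn=9 → close Cedarfen (overflow 11)
  20÷3 = 6 each, +1 to first 2
Round 3: Briarlake=26 Dunmere=20 Elkhorn=15 → close Briarlake (overflow 13)
  26÷2 = 13 each, +1 to first 0
Round 4: Dunmere=33 Elkhorn=28 → close Dunmere (overflow 19)
  33÷1 = 33 each, +1 to first 0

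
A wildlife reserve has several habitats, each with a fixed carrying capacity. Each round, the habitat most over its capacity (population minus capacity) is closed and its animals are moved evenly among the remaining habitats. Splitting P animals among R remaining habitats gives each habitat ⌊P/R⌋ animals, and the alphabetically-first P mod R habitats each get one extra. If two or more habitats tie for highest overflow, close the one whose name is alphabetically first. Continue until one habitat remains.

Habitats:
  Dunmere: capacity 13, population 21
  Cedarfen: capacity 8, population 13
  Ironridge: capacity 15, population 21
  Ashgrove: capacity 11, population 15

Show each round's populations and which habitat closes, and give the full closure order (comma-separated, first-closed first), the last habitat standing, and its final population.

Closure order: Dunmere, Ironridge, Cedarfen
Last habitat: Ashgrove with 70 animals

Round 1: Ashgrove=15 Cedarfen=13 Dunmere=21 Ironridge=21 → close Dunmere (overflow 8)
  21÷3 = 7 each, +1 to first 0
Round 2: Ashgrove=22 Cedarfen=20 Ironridge=28 → close Ironridge (overflow 13)
  28÷2 = 14 each, +1 to first 0
Round 3: Ashgrove=36 Cedarfen=34 → close Cedarfen (overflow 26)
  34÷1 = 34 each, +1 to first 0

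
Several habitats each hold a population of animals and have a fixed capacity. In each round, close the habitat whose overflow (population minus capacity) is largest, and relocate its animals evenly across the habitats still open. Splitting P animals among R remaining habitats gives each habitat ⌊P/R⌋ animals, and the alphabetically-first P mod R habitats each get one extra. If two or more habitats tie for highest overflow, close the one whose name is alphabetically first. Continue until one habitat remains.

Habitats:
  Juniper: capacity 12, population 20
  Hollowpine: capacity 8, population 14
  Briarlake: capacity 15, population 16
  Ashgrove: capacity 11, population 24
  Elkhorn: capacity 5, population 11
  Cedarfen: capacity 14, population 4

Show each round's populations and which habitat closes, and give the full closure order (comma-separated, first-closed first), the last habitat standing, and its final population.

Closure order: Ashgrove, Juniper, Elkhorn, Hollowpine, Briarlake
Last habitat: Cedarfen with 89 animals

Round 1: Ashgrove=24 Briarlake=16 Cedarfen=4 Elkhorn=11 Hollowpine=14 Juniper=20 → close Ashgrove (overflow 13)
  24÷5 = 4 each, +1 to first 4
Round 2: Briarlake=21 Cedarfen=9 Elkhorn=16 Hollowpine=19 Juniper=24 → close Juniper (overflow 12)
  24÷4 = 6 each, +1 to first 0
Round 3: Briarlake=27 Cedarfen=15 Elkhorn=22 Hollowpine=25 → close Elkhorn (overflow 17)
  22÷3 = 7 each, +1 to first 1
Round 4: Briarlake=35 Cedarfen=22 Hollowpine=32 → close Hollowpine (overflow 24)
  32÷2 = 16 each, +1 to first 0
Round 5: Briarlake=51 Cedarfen=38 → close Briarlake (overflow 36)
  51÷1 = 51 each, +1 to first 0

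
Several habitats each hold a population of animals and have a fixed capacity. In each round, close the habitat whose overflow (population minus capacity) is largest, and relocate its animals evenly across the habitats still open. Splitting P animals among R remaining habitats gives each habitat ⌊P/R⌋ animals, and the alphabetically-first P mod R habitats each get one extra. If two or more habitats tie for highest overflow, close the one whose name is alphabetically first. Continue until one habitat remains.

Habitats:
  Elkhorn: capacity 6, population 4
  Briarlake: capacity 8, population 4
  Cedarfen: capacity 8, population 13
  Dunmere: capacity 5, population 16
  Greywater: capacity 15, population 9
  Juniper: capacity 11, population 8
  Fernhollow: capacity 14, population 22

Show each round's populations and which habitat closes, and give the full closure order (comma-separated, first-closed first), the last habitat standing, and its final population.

Round 1: Briarlake=4 Cedarfen=13 Dunmere=16 Elkhorn=4 Fernhollow=22 Greywater=9 Juniper=8 → close Dunmere (overflow 11)
  16÷6 = 2 each, +1 to first 4
Round 2: Briarlake=7 Cedarfen=16 Elkhorn=7 Fernhollow=25 Greywater=11 Juniper=10 → close Fernhollow (overflow 11)
  25÷5 = 5 each, +1 to first 0
Round 3: Briarlake=12 Cedarfen=21 Elkhorn=12 Greywater=16 Juniper=15 → close Cedarfen (overflow 13)
  21÷4 = 5 each, +1 to first 1
Round 4: Briarlake=18 Elkhorn=17 Greywater=21 Juniper=20 → close Elkhorn (overflow 11)
  17÷3 = 5 each, +1 to first 2
Round 5: Briarlake=24 Greywater=27 Juniper=25 → close Briarlake (overflow 16)
  24÷2 = 12 each, +1 to first 0
Round 6: Greywater=39 Juniper=37 → close Juniper (overflow 26)
  37÷1 = 37 each, +1 to first 0

Closure order: Dunmere, Fernhollow, Cedarfen, Elkhorn, Briarlake, Juniper
Last habitat: Greywater with 76 animals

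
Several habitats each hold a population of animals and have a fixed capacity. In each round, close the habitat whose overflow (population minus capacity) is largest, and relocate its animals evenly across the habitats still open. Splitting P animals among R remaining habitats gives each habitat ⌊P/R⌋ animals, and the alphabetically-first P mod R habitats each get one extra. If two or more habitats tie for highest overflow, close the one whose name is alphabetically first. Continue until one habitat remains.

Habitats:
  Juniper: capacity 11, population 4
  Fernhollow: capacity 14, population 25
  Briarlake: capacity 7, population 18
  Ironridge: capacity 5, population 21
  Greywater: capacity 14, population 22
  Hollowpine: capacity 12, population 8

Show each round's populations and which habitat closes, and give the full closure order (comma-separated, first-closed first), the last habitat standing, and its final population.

Round 1: Briarlake=18 Fernhollow=25 Greywater=22 Hollowpine=8 Ironridge=21 Juniper=4 → close Ironridge (overflow 16)
  21÷5 = 4 each, +1 to first 1
Round 2: Briarlake=23 Fernhollow=29 Greywater=26 Hollowpine=12 Juniper=8 → close Briarlake (overflow 16)
  23÷4 = 5 each, +1 to first 3
Round 3: Fernhollow=35 Greywater=32 Hollowpine=18 Juniper=13 → close Fernhollow (overflow 21)
  35÷3 = 11 each, +1 to first 2
Round 4: Greywater=44 Hollowpine=30 Juniper=24 → close Greywater (overflow 30)
  44÷2 = 22 each, +1 to first 0
Round 5: Hollowpine=52 Juniper=46 → close Hollowpine (overflow 40)
  52÷1 = 52 each, +1 to first 0

Closure order: Ironridge, Briarlake, Fernhollow, Greywater, Hollowpine
Last habitat: Juniper with 98 animals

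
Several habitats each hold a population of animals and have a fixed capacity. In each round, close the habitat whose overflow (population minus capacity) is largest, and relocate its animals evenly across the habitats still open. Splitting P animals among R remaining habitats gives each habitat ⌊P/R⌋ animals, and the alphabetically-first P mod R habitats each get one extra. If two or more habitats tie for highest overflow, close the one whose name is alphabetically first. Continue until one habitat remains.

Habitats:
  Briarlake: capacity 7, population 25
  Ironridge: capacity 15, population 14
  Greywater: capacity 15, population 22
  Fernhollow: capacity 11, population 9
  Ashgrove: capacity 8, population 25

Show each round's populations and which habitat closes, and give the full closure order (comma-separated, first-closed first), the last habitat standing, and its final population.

Round 1: Ashgrove=25 Briarlake=25 Fernhollow=9 Greywater=22 Ironridge=14 → close Briarlake (overflow 18)
  25÷4 = 6 each, +1 to first 1
Round 2: Ashgrove=32 Fernhollow=15 Greywater=28 Ironridge=20 → close Ashgrove (overflow 24)
  32÷3 = 10 each, +1 to first 2
Round 3: Fernhollow=26 Greywater=39 Ironridge=30 → close Greywater (overflow 24)
  39÷2 = 19 each, +1 to first 1
Round 4: Fernhollow=46 Ironridge=49 → close Fernhollow (overflow 35)
  46÷1 = 46 each, +1 to first 0

Closure order: Briarlake, Ashgrove, Greywater, Fernhollow
Last habitat: Ironridge with 95 animals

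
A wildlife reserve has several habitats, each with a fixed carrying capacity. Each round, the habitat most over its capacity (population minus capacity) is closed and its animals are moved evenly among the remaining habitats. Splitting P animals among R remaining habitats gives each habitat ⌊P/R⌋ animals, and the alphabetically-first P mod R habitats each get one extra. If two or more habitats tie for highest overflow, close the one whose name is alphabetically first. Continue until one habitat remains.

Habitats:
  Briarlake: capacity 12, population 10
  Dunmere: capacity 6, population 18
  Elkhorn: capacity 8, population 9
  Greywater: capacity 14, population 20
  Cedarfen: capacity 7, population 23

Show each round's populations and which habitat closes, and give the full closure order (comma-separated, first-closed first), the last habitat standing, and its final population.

Round 1: Briarlake=10 Cedarfen=23 Dunmere=18 Elkhorn=9 Greywater=20 → close Cedarfen (overflow 16)
  23÷4 = 5 each, +1 to first 3
Round 2: Briarlake=16 Dunmere=24 Elkhorn=15 Greywater=25 → close Dunmere (overflow 18)
  24÷3 = 8 each, +1 to first 0
Round 3: Briarlake=24 Elkhorn=23 Greywater=33 → close Greywater (overflow 19)
  33÷2 = 16 each, +1 to first 1
Round 4: Briarlake=41 Elkhorn=39 → close Elkhorn (overflow 31)
  39÷1 = 39 each, +1 to first 0

Closure order: Cedarfen, Dunmere, Greywater, Elkhorn
Last habitat: Briarlake with 80 animals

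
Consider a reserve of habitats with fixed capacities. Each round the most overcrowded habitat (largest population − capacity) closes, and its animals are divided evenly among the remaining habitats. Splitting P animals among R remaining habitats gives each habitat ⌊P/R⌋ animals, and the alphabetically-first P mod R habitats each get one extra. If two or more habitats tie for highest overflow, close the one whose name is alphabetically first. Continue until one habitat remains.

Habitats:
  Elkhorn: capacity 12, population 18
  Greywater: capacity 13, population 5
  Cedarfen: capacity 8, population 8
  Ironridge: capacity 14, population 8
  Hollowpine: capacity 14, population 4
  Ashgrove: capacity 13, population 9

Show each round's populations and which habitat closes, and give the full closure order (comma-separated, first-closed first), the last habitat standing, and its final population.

Closure order: Elkhorn, Cedarfen, Ashgrove, Greywater, Ironridge
Last habitat: Hollowpine with 52 animals

Round 1: Ashgrove=9 Cedarfen=8 Elkhorn=18 Greywater=5 Hollowpine=4 Ironridge=8 → close Elkhorn (overflow 6)
  18÷5 = 3 each, +1 to first 3
Round 2: Ashgrove=13 Cedarfen=12 Greywater=9 Hollowpine=7 Ironridge=11 → close Cedarfen (overflow 4)
  12÷4 = 3 each, +1 to first 0
Round 3: Ashgrove=16 Greywater=12 Hollowpine=10 Ironridge=14 → close Ashgrove (overflow 3)
  16÷3 = 5 each, +1 to first 1
Round 4: Greywater=18 Hollowpine=15 Ironridge=19 → close Greywater (overflow 5)
  18÷2 = 9 each, +1 to first 0
Round 5: Hollowpine=24 Ironridge=28 → close Ironridge (overflow 14)
  28÷1 = 28 each, +1 to first 0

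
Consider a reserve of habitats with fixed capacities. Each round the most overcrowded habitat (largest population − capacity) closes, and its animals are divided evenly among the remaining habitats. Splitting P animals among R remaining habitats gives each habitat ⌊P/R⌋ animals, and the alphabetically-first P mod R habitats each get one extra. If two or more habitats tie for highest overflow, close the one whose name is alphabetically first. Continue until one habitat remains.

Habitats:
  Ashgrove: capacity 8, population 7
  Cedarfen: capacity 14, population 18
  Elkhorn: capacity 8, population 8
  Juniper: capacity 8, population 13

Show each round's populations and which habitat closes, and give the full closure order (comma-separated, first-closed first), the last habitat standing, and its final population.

Closure order: Juniper, Cedarfen, Ashgrove
Last habitat: Elkhorn with 46 animals

Round 1: Ashgrove=7 Cedarfen=18 Elkhorn=8 Juniper=13 → close Juniper (overflow 5)
  13÷3 = 4 each, +1 to first 1
Round 2: Ashgrove=12 Cedarfen=22 Elkhorn=12 → close Cedarfen (overflow 8)
  22÷2 = 11 each, +1 to first 0
Round 3: Ashgrove=23 Elkhorn=23 → close Ashgrove (overflow 15)
  23÷1 = 23 each, +1 to first 0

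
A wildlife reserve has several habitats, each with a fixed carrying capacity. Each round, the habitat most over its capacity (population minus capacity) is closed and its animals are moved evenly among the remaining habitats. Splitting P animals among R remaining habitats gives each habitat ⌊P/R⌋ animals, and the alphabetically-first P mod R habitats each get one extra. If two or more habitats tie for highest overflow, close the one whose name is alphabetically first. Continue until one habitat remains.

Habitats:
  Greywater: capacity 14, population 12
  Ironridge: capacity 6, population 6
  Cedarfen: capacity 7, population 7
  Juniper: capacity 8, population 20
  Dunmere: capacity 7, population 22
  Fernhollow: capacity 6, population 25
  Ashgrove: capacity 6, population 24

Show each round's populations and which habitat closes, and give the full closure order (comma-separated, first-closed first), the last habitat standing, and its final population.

Closure order: Fernhollow, Ashgrove, Dunmere, Juniper, Cedarfen, Ironridge
Last habitat: Greywater with 116 animals

Round 1: Ashgrove=24 Cedarfen=7 Dunmere=22 Fernhollow=25 Greywater=12 Ironridge=6 Juniper=20 → close Fernhollow (overflow 19)
  25÷6 = 4 each, +1 to first 1
Round 2: Ashgrove=29 Cedarfen=11 Dunmere=26 Greywater=16 Ironridge=10 Juniper=24 → close Ashgrove (overflow 23)
  29÷5 = 5 each, +1 to first 4
Round 3: Cedarfen=17 Dunmere=32 Greywater=22 Ironridge=16 Juniper=29 → close Dunmere (overflow 25)
  32÷4 = 8 each, +1 to first 0
Round 4: Cedarfen=25 Greywater=30 Ironridge=24 Juniper=37 → close Juniper (overflow 29)
  37÷3 = 12 each, +1 to first 1
Round 5: Cedarfen=38 Greywater=42 Ironridge=36 → close Cedarfen (overflow 31)
  38÷2 = 19 each, +1 to first 0
Round 6: Greywater=61 Ironridge=55 → close Ironridge (overflow 49)
  55÷1 = 55 each, +1 to first 0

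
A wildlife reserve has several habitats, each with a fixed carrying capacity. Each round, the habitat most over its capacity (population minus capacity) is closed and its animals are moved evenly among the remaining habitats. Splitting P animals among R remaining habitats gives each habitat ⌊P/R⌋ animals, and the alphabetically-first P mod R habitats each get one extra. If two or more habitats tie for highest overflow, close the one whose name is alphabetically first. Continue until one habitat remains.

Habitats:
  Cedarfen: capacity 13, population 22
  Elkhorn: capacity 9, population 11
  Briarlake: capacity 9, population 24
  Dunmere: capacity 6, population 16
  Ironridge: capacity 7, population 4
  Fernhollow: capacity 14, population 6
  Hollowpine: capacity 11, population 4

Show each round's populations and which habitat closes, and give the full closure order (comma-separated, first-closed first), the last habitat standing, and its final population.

Round 1: Briarlake=24 Cedarfen=22 Dunmere=16 Elkhorn=11 Fernhollow=6 Hollowpine=4 Ironridge=4 → close Briarlake (overflow 15)
  24÷6 = 4 each, +1 to first 0
Round 2: Cedarfen=26 Dunmere=20 Elkhorn=15 Fernhollow=10 Hollowpine=8 Ironridge=8 → close Dunmere (overflow 14)
  20÷5 = 4 each, +1 to first 0
Round 3: Cedarfen=30 Elkhorn=19 Fernhollow=14 Hollowpine=12 Ironridge=12 → close Cedarfen (overflow 17)
  30÷4 = 7 each, +1 to first 2
Round 4: Elkhorn=27 Fernhollow=22 Hollowpine=19 Ironridge=19 → close Elkhorn (overflow 18)
  27÷3 = 9 each, +1 to first 0
Round 5: Fernhollow=31 Hollowpine=28 Ironridge=28 → close Ironridge (overflow 21)
  28÷2 = 14 each, +1 to first 0
Round 6: Fernhollow=45 Hollowpine=42 → close Fernhollow (overflow 31)
  45÷1 = 45 each, +1 to first 0

Closure order: Briarlake, Dunmere, Cedarfen, Elkhorn, Ironridge, Fernhollow
Last habitat: Hollowpine with 87 animals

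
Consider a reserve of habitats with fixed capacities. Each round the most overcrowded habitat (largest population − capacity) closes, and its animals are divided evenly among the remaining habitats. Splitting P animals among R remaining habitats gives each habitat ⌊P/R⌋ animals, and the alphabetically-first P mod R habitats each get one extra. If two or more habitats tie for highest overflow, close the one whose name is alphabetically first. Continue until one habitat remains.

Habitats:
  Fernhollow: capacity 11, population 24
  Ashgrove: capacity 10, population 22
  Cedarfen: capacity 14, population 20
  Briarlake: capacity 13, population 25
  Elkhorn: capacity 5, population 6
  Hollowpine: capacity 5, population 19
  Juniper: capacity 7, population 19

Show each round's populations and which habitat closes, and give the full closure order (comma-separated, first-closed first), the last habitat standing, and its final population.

Round 1: Ashgrove=22 Briarlake=25 Cedarfen=20 Elkhorn=6 Fernhollow=24 Hollowpine=19 Juniper=19 → close Hollowpine (overflow 14)
  19÷6 = 3 each, +1 to first 1
Round 2: Ashgrove=26 Briarlake=28 Cedarfen=23 Elkhorn=9 Fernhollow=27 Juniper=22 → close Ashgrove (overflow 16)
  26÷5 = 5 each, +1 to first 1
Round 3: Briarlake=34 Cedarfen=28 Elkhorn=14 Fernhollow=32 Juniper=27 → close Briarlake (overflow 21)
  34÷4 = 8 each, +1 to first 2
Round 4: Cedarfen=37 Elkhorn=23 Fernhollow=40 Juniper=35 → close Fernhollow (overflow 29)
  40÷3 = 13 each, +1 to first 1
Round 5: Cedarfen=51 Elkhorn=36 Juniper=48 → close Juniper (overflow 41)
  48÷2 = 24 each, +1 to first 0
Round 6: Cedarfen=75 Elkhorn=60 → close Cedarfen (overflow 61)
  75÷1 = 75 each, +1 to first 0

Closure order: Hollowpine, Ashgrove, Briarlake, Fernhollow, Juniper, Cedarfen
Last habitat: Elkhorn with 135 animals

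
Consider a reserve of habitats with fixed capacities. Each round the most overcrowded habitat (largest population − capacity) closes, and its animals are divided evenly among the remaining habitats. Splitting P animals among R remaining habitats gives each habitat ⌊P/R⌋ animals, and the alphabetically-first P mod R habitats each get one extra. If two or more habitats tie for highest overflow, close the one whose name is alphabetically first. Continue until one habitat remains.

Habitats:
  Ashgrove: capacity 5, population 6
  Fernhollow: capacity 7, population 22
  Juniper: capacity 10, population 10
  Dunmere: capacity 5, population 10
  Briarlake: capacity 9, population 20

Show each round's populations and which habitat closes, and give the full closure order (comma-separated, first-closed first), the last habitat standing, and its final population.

Round 1: Ashgrove=6 Briarlake=20 Dunmere=10 Fernhollow=22 Juniper=10 → close Fernhollow (overflow 15)
  22÷4 = 5 each, +1 to first 2
Round 2: Ashgrove=12 Briarlake=26 Dunmere=15 Juniper=15 → close Briarlake (overflow 17)
  26÷3 = 8 each, +1 to first 2
Round 3: Ashgrove=21 Dunmere=24 Juniper=23 → close Dunmere (overflow 19)
  24÷2 = 12 each, +1 to first 0
Round 4: Ashgrove=33 Juniper=35 → close Ashgrove (overflow 28)
  33÷1 = 33 each, +1 to first 0

Closure order: Fernhollow, Briarlake, Dunmere, Ashgrove
Last habitat: Juniper with 68 animals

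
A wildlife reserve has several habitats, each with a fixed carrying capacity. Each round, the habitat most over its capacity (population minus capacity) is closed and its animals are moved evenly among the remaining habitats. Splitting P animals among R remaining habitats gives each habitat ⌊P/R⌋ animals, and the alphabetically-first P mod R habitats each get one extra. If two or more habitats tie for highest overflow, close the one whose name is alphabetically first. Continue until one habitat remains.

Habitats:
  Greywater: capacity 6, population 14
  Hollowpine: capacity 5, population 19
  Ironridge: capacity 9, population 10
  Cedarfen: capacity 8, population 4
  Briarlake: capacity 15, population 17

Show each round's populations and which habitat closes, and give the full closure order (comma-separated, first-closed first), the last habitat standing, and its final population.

Closure order: Hollowpine, Greywater, Briarlake, Ironridge
Last habitat: Cedarfen with 64 animals

Round 1: Briarlake=17 Cedarfen=4 Greywater=14 Hollowpine=19 Ironridge=10 → close Hollowpine (overflow 14)
  19÷4 = 4 each, +1 to first 3
Round 2: Briarlake=22 Cedarfen=9 Greywater=19 Ironridge=14 → close Greywater (overflow 13)
  19÷3 = 6 each, +1 to first 1
Round 3: Briarlake=29 Cedarfen=15 Ironridge=20 → close Briarlake (overflow 14)
  29÷2 = 14 each, +1 to first 1
Round 4: Cedarfen=30 Ironridge=34 → close Ironridge (overflow 25)
  34÷1 = 34 each, +1 to first 0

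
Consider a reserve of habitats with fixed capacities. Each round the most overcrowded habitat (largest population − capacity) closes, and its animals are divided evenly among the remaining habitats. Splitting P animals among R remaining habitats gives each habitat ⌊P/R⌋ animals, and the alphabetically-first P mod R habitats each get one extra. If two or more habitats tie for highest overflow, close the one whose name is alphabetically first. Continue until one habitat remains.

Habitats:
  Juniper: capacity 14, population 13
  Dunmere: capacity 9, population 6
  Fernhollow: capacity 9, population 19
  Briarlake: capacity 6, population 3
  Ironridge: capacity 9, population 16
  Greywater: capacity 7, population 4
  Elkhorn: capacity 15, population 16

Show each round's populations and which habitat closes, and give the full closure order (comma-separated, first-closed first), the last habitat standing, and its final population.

Round 1: Briarlake=3 Dunmere=6 Elkhorn=16 Fernhollow=19 Greywater=4 Ironridge=16 Juniper=13 → close Fernhollow (overflow 10)
  19÷6 = 3 each, +1 to first 1
Round 2: Briarlake=7 Dunmere=9 Elkhorn=19 Greywater=7 Ironridge=19 Juniper=16 → close Ironridge (overflow 10)
  19÷5 = 3 each, +1 to first 4
Round 3: Briarlake=11 Dunmere=13 Elkhorn=23 Greywater=11 Juniper=19 → close Elkhorn (overflow 8)
  23÷4 = 5 each, +1 to first 3
Round 4: Briarlake=17 Dunmere=19 Greywater=17 Juniper=24 → close Briarlake (overflow 11)
  17÷3 = 5 each, +1 to first 2
Round 5: Dunmere=25 Greywater=23 Juniper=29 → close Dunmere (overflow 16)
  25÷2 = 12 each, +1 to first 1
Round 6: Greywater=36 Juniper=41 → close Greywater (overflow 29)
  36÷1 = 36 each, +1 to first 0

Closure order: Fernhollow, Ironridge, Elkhorn, Briarlake, Dunmere, Greywater
Last habitat: Juniper with 77 animals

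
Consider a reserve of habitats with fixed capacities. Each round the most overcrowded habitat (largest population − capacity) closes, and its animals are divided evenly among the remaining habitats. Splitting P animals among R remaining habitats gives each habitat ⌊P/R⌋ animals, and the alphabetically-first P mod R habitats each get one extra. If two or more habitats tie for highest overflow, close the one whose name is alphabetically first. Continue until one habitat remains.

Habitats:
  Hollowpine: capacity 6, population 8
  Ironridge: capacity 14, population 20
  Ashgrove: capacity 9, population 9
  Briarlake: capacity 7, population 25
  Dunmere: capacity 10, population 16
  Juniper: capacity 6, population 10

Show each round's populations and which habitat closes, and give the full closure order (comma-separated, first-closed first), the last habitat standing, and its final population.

Round 1: Ashgrove=9 Briarlake=25 Dunmere=16 Hollowpine=8 Ironridge=20 Juniper=10 → close Briarlake (overflow 18)
  25÷5 = 5 each, +1 to first 0
Round 2: Ashgrove=14 Dunmere=21 Hollowpine=13 Ironridge=25 Juniper=15 → close Dunmere (overflow 11)
  21÷4 = 5 each, +1 to first 1
Round 3: Ashgrove=20 Hollowpine=18 Ironridge=30 Juniper=20 → close Ironridge (overflow 16)
  30÷3 = 10 each, +1 to first 0
Round 4: Ashgrove=30 Hollowpine=28 Juniper=30 → close Juniper (overflow 24)
  30÷2 = 15 each, +1 to first 0
Round 5: Ashgrove=45 Hollowpine=43 → close Hollowpine (overflow 37)
  43÷1 = 43 each, +1 to first 0

Closure order: Briarlake, Dunmere, Ironridge, Juniper, Hollowpine
Last habitat: Ashgrove with 88 animals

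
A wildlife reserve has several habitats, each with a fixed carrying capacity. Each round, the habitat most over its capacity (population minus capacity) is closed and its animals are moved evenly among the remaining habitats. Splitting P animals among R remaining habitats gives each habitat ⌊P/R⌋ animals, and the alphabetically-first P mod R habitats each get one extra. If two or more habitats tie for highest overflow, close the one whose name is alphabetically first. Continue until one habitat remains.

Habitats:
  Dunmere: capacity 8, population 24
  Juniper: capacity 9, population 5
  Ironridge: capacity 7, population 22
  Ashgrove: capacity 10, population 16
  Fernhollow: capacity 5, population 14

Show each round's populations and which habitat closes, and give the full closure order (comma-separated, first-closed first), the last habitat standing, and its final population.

Round 1: Ashgrove=16 Dunmere=24 Fernhollow=14 Ironridge=22 Juniper=5 → close Dunmere (overflow 16)
  24÷4 = 6 each, +1 to first 0
Round 2: Ashgrove=22 Fernhollow=20 Ironridge=28 Juniper=11 → close Ironridge (overflow 21)
  28÷3 = 9 each, +1 to first 1
Round 3: Ashgrove=32 Fernhollow=29 Juniper=20 → close Fernhollow (overflow 24)
  29÷2 = 14 each, +1 to first 1
Round 4: Ashgrove=47 Juniper=34 → close Ashgrove (overflow 37)
  47÷1 = 47 each, +1 to first 0

Closure order: Dunmere, Ironridge, Fernhollow, Ashgrove
Last habitat: Juniper with 81 animals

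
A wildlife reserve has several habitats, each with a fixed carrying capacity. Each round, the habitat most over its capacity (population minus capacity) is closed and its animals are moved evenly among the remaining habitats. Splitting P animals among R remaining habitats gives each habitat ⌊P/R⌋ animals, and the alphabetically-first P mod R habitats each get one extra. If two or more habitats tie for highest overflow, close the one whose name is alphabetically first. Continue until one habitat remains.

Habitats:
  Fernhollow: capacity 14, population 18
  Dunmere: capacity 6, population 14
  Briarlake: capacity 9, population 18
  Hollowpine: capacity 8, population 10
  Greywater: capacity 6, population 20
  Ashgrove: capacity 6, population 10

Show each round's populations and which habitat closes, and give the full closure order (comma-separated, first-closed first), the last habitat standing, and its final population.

Round 1: Ashgrove=10 Briarlake=18 Dunmere=14 Fernhollow=18 Greywater=20 Hollowpine=10 → close Greywater (overflow 14)
  20÷5 = 4 each, +1 to first 0
Round 2: Ashgrove=14 Briarlake=22 Dunmere=18 Fernhollow=22 Hollowpine=14 → close Briarlake (overflow 13)
  22÷4 = 5 each, +1 to first 2
Round 3: Ashgrove=20 Dunmere=24 Fernhollow=27 Hollowpine=19 → close Dunmere (overflow 18)
  24÷3 = 8 each, +1 to first 0
Round 4: Ashgrove=28 Fernhollow=35 Hollowpine=27 → close Ashgrove (overflow 22)
  28÷2 = 14 each, +1 to first 0
Round 5: Fernhollow=49 Hollowpine=41 → close Fernhollow (overflow 35)
  49÷1 = 49 each, +1 to first 0

Closure order: Greywater, Briarlake, Dunmere, Ashgrove, Fernhollow
Last habitat: Hollowpine with 90 animals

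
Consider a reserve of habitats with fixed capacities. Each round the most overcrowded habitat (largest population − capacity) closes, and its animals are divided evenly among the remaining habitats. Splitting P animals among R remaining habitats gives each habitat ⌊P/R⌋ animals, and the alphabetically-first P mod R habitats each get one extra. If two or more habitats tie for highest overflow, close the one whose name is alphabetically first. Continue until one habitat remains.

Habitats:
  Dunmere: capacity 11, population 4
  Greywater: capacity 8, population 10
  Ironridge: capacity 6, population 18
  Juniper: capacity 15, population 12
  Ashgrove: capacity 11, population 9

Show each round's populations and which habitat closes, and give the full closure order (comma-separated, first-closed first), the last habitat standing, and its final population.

Closure order: Ironridge, Greywater, Ashgrove, Juniper
Last habitat: Dunmere with 53 animals

Round 1: Ashgrove=9 Dunmere=4 Greywater=10 Ironridge=18 Juniper=12 → close Ironridge (overflow 12)
  18÷4 = 4 each, +1 to first 2
Round 2: Ashgrove=14 Dunmere=9 Greywater=14 Juniper=16 → close Greywater (overflow 6)
  14÷3 = 4 each, +1 to first 2
Round 3: Ashgrove=19 Dunmere=14 Juniper=20 → close Ashgrove (overflow 8)
  19÷2 = 9 each, +1 to first 1
Round 4: Dunmere=24 Juniper=29 → close Juniper (overflow 14)
  29÷1 = 29 each, +1 to first 0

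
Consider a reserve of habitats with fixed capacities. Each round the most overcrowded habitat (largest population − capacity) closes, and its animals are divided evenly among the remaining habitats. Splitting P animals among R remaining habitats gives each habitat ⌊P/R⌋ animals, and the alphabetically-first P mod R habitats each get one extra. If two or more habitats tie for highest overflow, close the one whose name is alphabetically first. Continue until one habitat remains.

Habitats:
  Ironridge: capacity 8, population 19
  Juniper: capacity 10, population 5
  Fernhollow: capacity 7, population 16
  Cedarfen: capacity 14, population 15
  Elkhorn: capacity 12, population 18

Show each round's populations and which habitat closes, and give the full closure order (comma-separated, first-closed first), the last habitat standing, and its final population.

Closure order: Ironridge, Fernhollow, Elkhorn, Cedarfen
Last habitat: Juniper with 73 animals

Round 1: Cedarfen=15 Elkhorn=18 Fernhollow=16 Ironridge=19 Juniper=5 → close Ironridge (overflow 11)
  19÷4 = 4 each, +1 to first 3
Round 2: Cedarfen=20 Elkhorn=23 Fernhollow=21 Juniper=9 → close Fernhollow (overflow 14)
  21÷3 = 7 each, +1 to first 0
Round 3: Cedarfen=27 Elkhorn=30 Juniper=16 → close Elkhorn (overflow 18)
  30÷2 = 15 each, +1 to first 0
Round 4: Cedarfen=42 Juniper=31 → close Cedarfen (overflow 28)
  42÷1 = 42 each, +1 to first 0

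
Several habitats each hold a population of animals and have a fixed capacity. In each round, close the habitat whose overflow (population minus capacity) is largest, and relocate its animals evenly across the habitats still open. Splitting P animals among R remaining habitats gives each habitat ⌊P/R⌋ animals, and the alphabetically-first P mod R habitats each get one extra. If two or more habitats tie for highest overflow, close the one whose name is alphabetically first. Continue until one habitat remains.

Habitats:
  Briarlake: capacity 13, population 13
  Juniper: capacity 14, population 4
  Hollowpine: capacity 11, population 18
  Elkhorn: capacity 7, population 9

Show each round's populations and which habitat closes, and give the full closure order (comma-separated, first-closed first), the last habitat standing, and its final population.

Round 1: Briarlake=13 Elkhorn=9 Hollowpine=18 Juniper=4 → close Hollowpine (overflow 7)
  18÷3 = 6 each, +1 to first 0
Round 2: Briarlake=19 Elkhorn=15 Juniper=10 → close Elkhorn (overflow 8)
  15÷2 = 7 each, +1 to first 1
Round 3: Briarlake=27 Juniper=17 → close Briarlake (overflow 14)
  27÷1 = 27 each, +1 to first 0

Closure order: Hollowpine, Elkhorn, Briarlake
Last habitat: Juniper with 44 animals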